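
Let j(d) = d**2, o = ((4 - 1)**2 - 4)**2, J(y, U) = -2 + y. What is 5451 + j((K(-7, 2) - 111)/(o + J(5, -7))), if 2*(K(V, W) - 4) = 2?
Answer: 1071205/196 ≈ 5465.3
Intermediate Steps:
K(V, W) = 5 (K(V, W) = 4 + (1/2)*2 = 4 + 1 = 5)
o = 25 (o = (3**2 - 4)**2 = (9 - 4)**2 = 5**2 = 25)
5451 + j((K(-7, 2) - 111)/(o + J(5, -7))) = 5451 + ((5 - 111)/(25 + (-2 + 5)))**2 = 5451 + (-106/(25 + 3))**2 = 5451 + (-106/28)**2 = 5451 + (-106*1/28)**2 = 5451 + (-53/14)**2 = 5451 + 2809/196 = 1071205/196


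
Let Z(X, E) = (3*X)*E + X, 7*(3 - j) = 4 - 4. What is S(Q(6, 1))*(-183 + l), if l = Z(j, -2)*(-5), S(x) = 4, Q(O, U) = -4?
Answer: -432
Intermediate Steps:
j = 3 (j = 3 - (4 - 4)/7 = 3 - ⅐*0 = 3 + 0 = 3)
Z(X, E) = X + 3*E*X (Z(X, E) = 3*E*X + X = X + 3*E*X)
l = 75 (l = (3*(1 + 3*(-2)))*(-5) = (3*(1 - 6))*(-5) = (3*(-5))*(-5) = -15*(-5) = 75)
S(Q(6, 1))*(-183 + l) = 4*(-183 + 75) = 4*(-108) = -432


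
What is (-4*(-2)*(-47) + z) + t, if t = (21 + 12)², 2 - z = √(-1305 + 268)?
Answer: 715 - I*√1037 ≈ 715.0 - 32.203*I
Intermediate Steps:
z = 2 - I*√1037 (z = 2 - √(-1305 + 268) = 2 - √(-1037) = 2 - I*√1037 ≈ 2.0 - 32.203*I)
t = 1089 (t = 33² = 1089)
(-4*(-2)*(-47) + z) + t = (-4*(-2)*(-47) + (2 - I*√1037)) + 1089 = (8*(-47) + (2 - I*√1037)) + 1089 = (-376 + (2 - I*√1037)) + 1089 = (-374 - I*√1037) + 1089 = 715 - I*√1037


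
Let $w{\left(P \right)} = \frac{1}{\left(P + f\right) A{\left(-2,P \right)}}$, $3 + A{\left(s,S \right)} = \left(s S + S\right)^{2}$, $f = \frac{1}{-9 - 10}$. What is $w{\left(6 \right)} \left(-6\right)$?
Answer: $- \frac{38}{1243} \approx -0.030571$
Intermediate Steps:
$f = - \frac{1}{19}$ ($f = \frac{1}{-19} = - \frac{1}{19} \approx -0.052632$)
$A{\left(s,S \right)} = -3 + \left(S + S s\right)^{2}$ ($A{\left(s,S \right)} = -3 + \left(s S + S\right)^{2} = -3 + \left(S s + S\right)^{2} = -3 + \left(S + S s\right)^{2}$)
$w{\left(P \right)} = \frac{1}{\left(-3 + P^{2}\right) \left(- \frac{1}{19} + P\right)}$ ($w{\left(P \right)} = \frac{1}{\left(P - \frac{1}{19}\right) \left(-3 + P^{2} \left(1 - 2\right)^{2}\right)} = \frac{1}{\left(- \frac{1}{19} + P\right) \left(-3 + P^{2} \left(-1\right)^{2}\right)} = \frac{1}{\left(- \frac{1}{19} + P\right) \left(-3 + P^{2} \cdot 1\right)} = \frac{1}{\left(- \frac{1}{19} + P\right) \left(-3 + P^{2}\right)} = \frac{1}{\left(-3 + P^{2}\right) \left(- \frac{1}{19} + P\right)}$)
$w{\left(6 \right)} \left(-6\right) = \frac{19}{\left(-1 + 19 \cdot 6\right) \left(-3 + 6^{2}\right)} \left(-6\right) = \frac{19}{\left(-1 + 114\right) \left(-3 + 36\right)} \left(-6\right) = \frac{19}{113 \cdot 33} \left(-6\right) = 19 \cdot \frac{1}{113} \cdot \frac{1}{33} \left(-6\right) = \frac{19}{3729} \left(-6\right) = - \frac{38}{1243}$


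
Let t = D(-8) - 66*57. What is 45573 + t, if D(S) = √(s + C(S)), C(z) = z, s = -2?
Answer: 41811 + I*√10 ≈ 41811.0 + 3.1623*I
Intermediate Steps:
D(S) = √(-2 + S)
t = -3762 + I*√10 (t = √(-2 - 8) - 66*57 = √(-10) - 3762 = I*√10 - 3762 = -3762 + I*√10 ≈ -3762.0 + 3.1623*I)
45573 + t = 45573 + (-3762 + I*√10) = 41811 + I*√10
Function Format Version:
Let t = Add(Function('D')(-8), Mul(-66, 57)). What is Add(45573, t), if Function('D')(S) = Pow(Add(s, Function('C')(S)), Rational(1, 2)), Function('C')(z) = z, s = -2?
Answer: Add(41811, Mul(I, Pow(10, Rational(1, 2)))) ≈ Add(41811., Mul(3.1623, I))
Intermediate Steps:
Function('D')(S) = Pow(Add(-2, S), Rational(1, 2))
t = Add(-3762, Mul(I, Pow(10, Rational(1, 2)))) (t = Add(Pow(Add(-2, -8), Rational(1, 2)), Mul(-66, 57)) = Add(Pow(-10, Rational(1, 2)), -3762) = Add(Mul(I, Pow(10, Rational(1, 2))), -3762) = Add(-3762, Mul(I, Pow(10, Rational(1, 2)))) ≈ Add(-3762.0, Mul(3.1623, I)))
Add(45573, t) = Add(45573, Add(-3762, Mul(I, Pow(10, Rational(1, 2))))) = Add(41811, Mul(I, Pow(10, Rational(1, 2))))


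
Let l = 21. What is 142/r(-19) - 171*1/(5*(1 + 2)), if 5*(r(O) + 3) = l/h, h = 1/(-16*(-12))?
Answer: -225419/20085 ≈ -11.223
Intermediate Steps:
h = 1/192 (h = -1/16*(-1/12) = 1/192 ≈ 0.0052083)
r(O) = 4017/5 (r(O) = -3 + (21/(1/192))/5 = -3 + (21*192)/5 = -3 + (1/5)*4032 = -3 + 4032/5 = 4017/5)
142/r(-19) - 171*1/(5*(1 + 2)) = 142/(4017/5) - 171*1/(5*(1 + 2)) = 142*(5/4017) - 171/(3*5) = 710/4017 - 171/15 = 710/4017 - 171*1/15 = 710/4017 - 57/5 = -225419/20085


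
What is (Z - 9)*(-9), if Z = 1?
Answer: 72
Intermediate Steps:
(Z - 9)*(-9) = (1 - 9)*(-9) = -8*(-9) = 72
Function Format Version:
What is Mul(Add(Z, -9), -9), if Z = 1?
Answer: 72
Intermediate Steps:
Mul(Add(Z, -9), -9) = Mul(Add(1, -9), -9) = Mul(-8, -9) = 72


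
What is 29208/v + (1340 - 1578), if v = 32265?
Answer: -2549954/10755 ≈ -237.09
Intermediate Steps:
29208/v + (1340 - 1578) = 29208/32265 + (1340 - 1578) = 29208*(1/32265) - 238 = 9736/10755 - 238 = -2549954/10755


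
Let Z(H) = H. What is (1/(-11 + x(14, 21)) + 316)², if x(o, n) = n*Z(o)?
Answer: 7997546041/80089 ≈ 99858.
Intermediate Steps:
x(o, n) = n*o
(1/(-11 + x(14, 21)) + 316)² = (1/(-11 + 21*14) + 316)² = (1/(-11 + 294) + 316)² = (1/283 + 316)² = (89429/283)² = 7997546041/80089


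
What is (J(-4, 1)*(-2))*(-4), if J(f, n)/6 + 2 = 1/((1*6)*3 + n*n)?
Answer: -1776/19 ≈ -93.474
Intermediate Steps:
J(f, n) = -12 + 6/(18 + n**2) (J(f, n) = -12 + 6/((1*6)*3 + n*n) = -12 + 6/(6*3 + n**2) = -12 + 6/(18 + n**2))
(J(-4, 1)*(-2))*(-4) = ((6*(-35 - 2*1**2)/(18 + 1**2))*(-2))*(-4) = ((6*(-35 - 2*1)/(18 + 1))*(-2))*(-4) = ((6*(-35 - 2)/19)*(-2))*(-4) = ((6*(1/19)*(-37))*(-2))*(-4) = -222/19*(-2)*(-4) = (444/19)*(-4) = -1776/19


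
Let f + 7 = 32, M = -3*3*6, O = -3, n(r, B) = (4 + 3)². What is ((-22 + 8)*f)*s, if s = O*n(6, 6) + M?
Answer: 70350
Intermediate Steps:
n(r, B) = 49 (n(r, B) = 7² = 49)
M = -54 (M = -9*6 = -54)
f = 25 (f = -7 + 32 = 25)
s = -201 (s = -3*49 - 54 = -147 - 54 = -201)
((-22 + 8)*f)*s = ((-22 + 8)*25)*(-201) = -14*25*(-201) = -350*(-201) = 70350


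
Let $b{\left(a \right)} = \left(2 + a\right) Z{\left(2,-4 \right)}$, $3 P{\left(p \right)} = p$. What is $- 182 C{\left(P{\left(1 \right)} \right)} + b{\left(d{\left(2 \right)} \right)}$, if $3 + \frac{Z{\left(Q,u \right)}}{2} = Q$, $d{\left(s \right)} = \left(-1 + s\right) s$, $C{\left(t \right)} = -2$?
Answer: $356$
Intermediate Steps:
$P{\left(p \right)} = \frac{p}{3}$
$d{\left(s \right)} = s \left(-1 + s\right)$
$Z{\left(Q,u \right)} = -6 + 2 Q$
$b{\left(a \right)} = -4 - 2 a$ ($b{\left(a \right)} = \left(2 + a\right) \left(-6 + 2 \cdot 2\right) = \left(2 + a\right) \left(-6 + 4\right) = \left(2 + a\right) \left(-2\right) = -4 - 2 a$)
$- 182 C{\left(P{\left(1 \right)} \right)} + b{\left(d{\left(2 \right)} \right)} = \left(-182\right) \left(-2\right) - \left(4 + 2 \cdot 2 \left(-1 + 2\right)\right) = 364 - \left(4 + 2 \cdot 2 \cdot 1\right) = 364 - 8 = 356$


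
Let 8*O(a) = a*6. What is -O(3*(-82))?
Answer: 369/2 ≈ 184.50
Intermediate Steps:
O(a) = 3*a/4 (O(a) = (a*6)/8 = (6*a)/8 = 3*a/4)
-O(3*(-82)) = -3*3*(-82)/4 = -3*(-246)/4 = -1*(-369/2) = 369/2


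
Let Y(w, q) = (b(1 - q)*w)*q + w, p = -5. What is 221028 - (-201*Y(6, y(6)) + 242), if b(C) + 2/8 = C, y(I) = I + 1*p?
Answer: 443381/2 ≈ 2.2169e+5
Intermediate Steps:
y(I) = -5 + I (y(I) = I + 1*(-5) = I - 5 = -5 + I)
b(C) = -1/4 + C
Y(w, q) = w + q*w*(3/4 - q) (Y(w, q) = ((-1/4 + (1 - q))*w)*q + w = ((3/4 - q)*w)*q + w = (w*(3/4 - q))*q + w = q*w*(3/4 - q) + w = w + q*w*(3/4 - q))
221028 - (-201*Y(6, y(6)) + 242) = 221028 - (-(-201)*6*(-4 + (-5 + 6)*(-3 + 4*(-5 + 6)))/4 + 242) = 221028 - (-(-201)*6*(-4 + 1*(-3 + 4*1))/4 + 242) = 221028 - (-(-201)*6*(-4 + 1*(-3 + 4))/4 + 242) = 221028 - (-(-201)*6*(-4 + 1*1)/4 + 242) = 221028 - (-(-201)*6*(-4 + 1)/4 + 242) = 221028 - (-(-201)*6*(-3)/4 + 242) = 221028 - (-201*9/2 + 242) = 221028 - (-1809/2 + 242) = 221028 - 1*(-1325/2) = 221028 + 1325/2 = 443381/2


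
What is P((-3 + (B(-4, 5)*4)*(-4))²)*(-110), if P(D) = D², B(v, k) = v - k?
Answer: -43477957710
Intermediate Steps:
P((-3 + (B(-4, 5)*4)*(-4))²)*(-110) = ((-3 + ((-4 - 1*5)*4)*(-4))²)²*(-110) = ((-3 + ((-4 - 5)*4)*(-4))²)²*(-110) = ((-3 - 9*4*(-4))²)²*(-110) = ((-3 - 36*(-4))²)²*(-110) = ((-3 + 144)²)²*(-110) = (141²)²*(-110) = 19881²*(-110) = 395254161*(-110) = -43477957710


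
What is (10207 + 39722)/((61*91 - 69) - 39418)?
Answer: -16643/11312 ≈ -1.4713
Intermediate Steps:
(10207 + 39722)/((61*91 - 69) - 39418) = 49929/((5551 - 69) - 39418) = 49929/(5482 - 39418) = 49929/(-33936) = 49929*(-1/33936) = -16643/11312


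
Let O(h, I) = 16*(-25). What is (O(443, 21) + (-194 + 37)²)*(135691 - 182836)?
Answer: -1143219105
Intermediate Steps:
O(h, I) = -400
(O(443, 21) + (-194 + 37)²)*(135691 - 182836) = (-400 + (-194 + 37)²)*(135691 - 182836) = (-400 + (-157)²)*(-47145) = (-400 + 24649)*(-47145) = 24249*(-47145) = -1143219105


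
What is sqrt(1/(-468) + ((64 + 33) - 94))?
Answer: sqrt(18239)/78 ≈ 1.7314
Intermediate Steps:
sqrt(1/(-468) + ((64 + 33) - 94)) = sqrt(-1/468 + (97 - 94)) = sqrt(-1/468 + 3) = sqrt(1403/468) = sqrt(18239)/78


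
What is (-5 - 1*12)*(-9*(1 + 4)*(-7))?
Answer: -5355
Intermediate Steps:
(-5 - 1*12)*(-9*(1 + 4)*(-7)) = (-5 - 12)*(-9*5*(-7)) = -(-765)*(-7) = -17*315 = -5355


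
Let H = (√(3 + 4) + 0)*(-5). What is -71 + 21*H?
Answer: -71 - 105*√7 ≈ -348.80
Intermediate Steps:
H = -5*√7 (H = (√7 + 0)*(-5) = √7*(-5) = -5*√7 ≈ -13.229)
-71 + 21*H = -71 + 21*(-5*√7) = -71 - 105*√7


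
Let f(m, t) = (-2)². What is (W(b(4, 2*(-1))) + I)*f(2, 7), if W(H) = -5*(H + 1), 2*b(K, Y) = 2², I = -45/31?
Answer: -2040/31 ≈ -65.806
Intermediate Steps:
I = -45/31 (I = -45*1/31 = -45/31 ≈ -1.4516)
f(m, t) = 4
b(K, Y) = 2 (b(K, Y) = (½)*2² = (½)*4 = 2)
W(H) = -5 - 5*H (W(H) = -5*(1 + H) = -5 - 5*H)
(W(b(4, 2*(-1))) + I)*f(2, 7) = ((-5 - 5*2) - 45/31)*4 = ((-5 - 10) - 45/31)*4 = (-15 - 45/31)*4 = -510/31*4 = -2040/31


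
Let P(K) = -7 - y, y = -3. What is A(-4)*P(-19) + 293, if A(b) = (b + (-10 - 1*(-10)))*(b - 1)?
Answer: 213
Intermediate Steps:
P(K) = -4 (P(K) = -7 - 1*(-3) = -7 + 3 = -4)
A(b) = b*(-1 + b) (A(b) = (b + (-10 + 10))*(-1 + b) = (b + 0)*(-1 + b) = b*(-1 + b))
A(-4)*P(-19) + 293 = -4*(-1 - 4)*(-4) + 293 = -4*(-5)*(-4) + 293 = 20*(-4) + 293 = -80 + 293 = 213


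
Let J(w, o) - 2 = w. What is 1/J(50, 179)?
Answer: 1/52 ≈ 0.019231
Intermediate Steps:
J(w, o) = 2 + w
1/J(50, 179) = 1/(2 + 50) = 1/52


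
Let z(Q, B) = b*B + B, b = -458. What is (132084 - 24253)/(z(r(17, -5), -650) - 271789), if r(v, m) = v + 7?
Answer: 107831/25261 ≈ 4.2687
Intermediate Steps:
r(v, m) = 7 + v
z(Q, B) = -457*B (z(Q, B) = -458*B + B = -457*B)
(132084 - 24253)/(z(r(17, -5), -650) - 271789) = (132084 - 24253)/(-457*(-650) - 271789) = 107831/(297050 - 271789) = 107831/25261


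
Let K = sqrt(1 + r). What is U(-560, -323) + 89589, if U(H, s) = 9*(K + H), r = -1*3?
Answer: 84549 + 9*I*sqrt(2) ≈ 84549.0 + 12.728*I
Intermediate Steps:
r = -3
K = I*sqrt(2) (K = sqrt(1 - 3) = sqrt(-2) = I*sqrt(2) ≈ 1.4142*I)
U(H, s) = 9*H + 9*I*sqrt(2) (U(H, s) = 9*(I*sqrt(2) + H) = 9*(H + I*sqrt(2)) = 9*H + 9*I*sqrt(2))
U(-560, -323) + 89589 = (9*(-560) + 9*I*sqrt(2)) + 89589 = (-5040 + 9*I*sqrt(2)) + 89589 = 84549 + 9*I*sqrt(2)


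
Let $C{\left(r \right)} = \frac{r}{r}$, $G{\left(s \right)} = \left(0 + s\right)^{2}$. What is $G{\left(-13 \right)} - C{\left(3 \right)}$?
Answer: $168$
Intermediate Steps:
$G{\left(s \right)} = s^{2}$
$C{\left(r \right)} = 1$
$G{\left(-13 \right)} - C{\left(3 \right)} = \left(-13\right)^{2} - 1 = 169 - 1 = 168$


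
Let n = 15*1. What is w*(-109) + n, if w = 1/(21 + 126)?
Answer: 2096/147 ≈ 14.258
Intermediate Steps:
w = 1/147 ≈ 0.0068027
n = 15
w*(-109) + n = (1/147)*(-109) + 15 = -109/147 + 15 = 2096/147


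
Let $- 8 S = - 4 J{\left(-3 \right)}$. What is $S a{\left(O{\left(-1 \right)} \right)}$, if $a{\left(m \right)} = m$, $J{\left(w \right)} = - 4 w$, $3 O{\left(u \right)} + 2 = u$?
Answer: $-6$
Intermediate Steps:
$O{\left(u \right)} = - \frac{2}{3} + \frac{u}{3}$
$S = 6$ ($S = - \frac{\left(-4\right) \left(\left(-4\right) \left(-3\right)\right)}{8} = - \frac{\left(-4\right) 12}{8} = \left(- \frac{1}{8}\right) \left(-48\right) = 6$)
$S a{\left(O{\left(-1 \right)} \right)} = 6 \left(- \frac{2}{3} + \frac{1}{3} \left(-1\right)\right) = 6 \left(- \frac{2}{3} - \frac{1}{3}\right) = 6 \left(-1\right) = -6$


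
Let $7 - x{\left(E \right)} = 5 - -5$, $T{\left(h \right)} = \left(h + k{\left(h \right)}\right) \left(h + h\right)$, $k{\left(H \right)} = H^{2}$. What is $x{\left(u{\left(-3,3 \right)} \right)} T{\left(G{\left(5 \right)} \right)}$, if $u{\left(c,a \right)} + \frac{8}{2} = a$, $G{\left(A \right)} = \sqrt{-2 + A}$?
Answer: $-18 - 18 \sqrt{3} \approx -49.177$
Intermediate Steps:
$u{\left(c,a \right)} = -4 + a$
$T{\left(h \right)} = 2 h \left(h + h^{2}\right)$ ($T{\left(h \right)} = \left(h + h^{2}\right) \left(h + h\right) = \left(h + h^{2}\right) 2 h = 2 h \left(h + h^{2}\right)$)
$x{\left(E \right)} = -3$ ($x{\left(E \right)} = 7 - \left(5 - -5\right) = 7 - \left(5 + 5\right) = 7 - 10 = -3$)
$x{\left(u{\left(-3,3 \right)} \right)} T{\left(G{\left(5 \right)} \right)} = - 3 \cdot 2 \left(\sqrt{-2 + 5}\right)^{2} \left(1 + \sqrt{-2 + 5}\right) = - 3 \cdot 2 \left(\sqrt{3}\right)^{2} \left(1 + \sqrt{3}\right) = - 3 \cdot 2 \cdot 3 \left(1 + \sqrt{3}\right) = - 3 \left(6 + 6 \sqrt{3}\right) = -18 - 18 \sqrt{3}$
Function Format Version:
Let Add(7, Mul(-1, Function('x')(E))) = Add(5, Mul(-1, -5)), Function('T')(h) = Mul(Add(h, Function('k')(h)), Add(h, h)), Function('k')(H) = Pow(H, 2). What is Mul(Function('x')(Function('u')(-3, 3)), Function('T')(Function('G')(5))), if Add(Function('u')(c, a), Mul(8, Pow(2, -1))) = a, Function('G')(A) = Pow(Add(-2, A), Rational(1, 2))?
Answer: Add(-18, Mul(-18, Pow(3, Rational(1, 2)))) ≈ -49.177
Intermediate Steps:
Function('u')(c, a) = Add(-4, a)
Function('T')(h) = Mul(2, h, Add(h, Pow(h, 2))) (Function('T')(h) = Mul(Add(h, Pow(h, 2)), Add(h, h)) = Mul(Add(h, Pow(h, 2)), Mul(2, h)) = Mul(2, h, Add(h, Pow(h, 2))))
Function('x')(E) = -3 (Function('x')(E) = Add(7, Mul(-1, Add(5, Mul(-1, -5)))) = Add(7, Mul(-1, Add(5, 5))) = Add(7, Mul(-1, 10)) = Add(7, -10) = -3)
Mul(Function('x')(Function('u')(-3, 3)), Function('T')(Function('G')(5))) = Mul(-3, Mul(2, Pow(Pow(Add(-2, 5), Rational(1, 2)), 2), Add(1, Pow(Add(-2, 5), Rational(1, 2))))) = Mul(-3, Mul(2, Pow(Pow(3, Rational(1, 2)), 2), Add(1, Pow(3, Rational(1, 2))))) = Mul(-3, Mul(2, 3, Add(1, Pow(3, Rational(1, 2))))) = Mul(-3, Add(6, Mul(6, Pow(3, Rational(1, 2))))) = Add(-18, Mul(-18, Pow(3, Rational(1, 2))))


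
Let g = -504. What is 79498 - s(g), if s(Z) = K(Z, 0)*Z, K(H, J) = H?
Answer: -174518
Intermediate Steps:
s(Z) = Z**2 (s(Z) = Z*Z = Z**2)
79498 - s(g) = 79498 - 1*(-504)**2 = 79498 - 1*254016 = 79498 - 254016 = -174518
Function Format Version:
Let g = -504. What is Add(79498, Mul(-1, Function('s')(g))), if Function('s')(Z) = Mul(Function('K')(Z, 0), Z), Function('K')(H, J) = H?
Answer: -174518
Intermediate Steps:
Function('s')(Z) = Pow(Z, 2) (Function('s')(Z) = Mul(Z, Z) = Pow(Z, 2))
Add(79498, Mul(-1, Function('s')(g))) = Add(79498, Mul(-1, Pow(-504, 2))) = Add(79498, Mul(-1, 254016)) = Add(79498, -254016) = -174518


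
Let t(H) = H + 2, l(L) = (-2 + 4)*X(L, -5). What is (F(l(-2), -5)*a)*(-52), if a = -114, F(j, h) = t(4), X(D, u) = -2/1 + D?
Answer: 35568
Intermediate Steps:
X(D, u) = -2 + D (X(D, u) = -2*1 + D = -2 + D)
l(L) = -4 + 2*L (l(L) = (-2 + 4)*(-2 + L) = 2*(-2 + L) = -4 + 2*L)
t(H) = 2 + H
F(j, h) = 6 (F(j, h) = 2 + 4 = 6)
(F(l(-2), -5)*a)*(-52) = (6*(-114))*(-52) = -684*(-52) = 35568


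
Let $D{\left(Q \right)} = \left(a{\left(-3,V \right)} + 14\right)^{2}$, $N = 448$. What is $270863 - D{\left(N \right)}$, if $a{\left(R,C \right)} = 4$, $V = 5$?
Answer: $270539$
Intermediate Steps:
$D{\left(Q \right)} = 324$ ($D{\left(Q \right)} = \left(4 + 14\right)^{2} = 18^{2} = 324$)
$270863 - D{\left(N \right)} = 270863 - 324 = 270539$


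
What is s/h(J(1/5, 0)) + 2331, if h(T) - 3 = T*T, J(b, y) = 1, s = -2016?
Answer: 1827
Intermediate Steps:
h(T) = 3 + T² (h(T) = 3 + T*T = 3 + T²)
s/h(J(1/5, 0)) + 2331 = -2016/(3 + 1²) + 2331 = -2016/(3 + 1) + 2331 = -2016/4 + 2331 = -2016*¼ + 2331 = -504 + 2331 = 1827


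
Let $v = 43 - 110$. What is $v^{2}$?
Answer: $4489$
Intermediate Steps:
$v = -67$
$v^{2} = \left(-67\right)^{2} = 4489$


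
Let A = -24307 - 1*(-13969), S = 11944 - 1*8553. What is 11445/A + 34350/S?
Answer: 105433435/11685386 ≈ 9.0227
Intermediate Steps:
S = 3391 (S = 11944 - 8553 = 3391)
A = -10338 (A = -24307 + 13969 = -10338)
11445/A + 34350/S = 11445/(-10338) + 34350/3391 = 11445*(-1/10338) + 34350*(1/3391) = -3815/3446 + 34350/3391 = 105433435/11685386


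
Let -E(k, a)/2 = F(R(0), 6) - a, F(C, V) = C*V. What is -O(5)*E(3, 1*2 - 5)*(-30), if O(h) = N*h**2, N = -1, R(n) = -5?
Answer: -40500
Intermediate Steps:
E(k, a) = 60 + 2*a (E(k, a) = -2*(-5*6 - a) = -2*(-30 - a) = 60 + 2*a)
O(h) = -h**2
-O(5)*E(3, 1*2 - 5)*(-30) = -(-1*5**2)*(60 + 2*(1*2 - 5))*(-30) = -(-1*25)*(60 + 2*(2 - 5))*(-30) = -(-25*(60 + 2*(-3)))*(-30) = -(-25*(60 - 6))*(-30) = -(-25*54)*(-30) = -(-1350)*(-30) = -1*40500 = -40500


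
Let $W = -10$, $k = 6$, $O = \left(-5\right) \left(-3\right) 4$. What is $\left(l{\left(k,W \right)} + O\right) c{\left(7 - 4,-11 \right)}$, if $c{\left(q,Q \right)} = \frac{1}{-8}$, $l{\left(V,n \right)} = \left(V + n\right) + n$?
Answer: $- \frac{23}{4} \approx -5.75$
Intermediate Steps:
$O = 60$ ($O = 15 \cdot 4 = 60$)
$l{\left(V,n \right)} = V + 2 n$
$c{\left(q,Q \right)} = - \frac{1}{8}$
$\left(l{\left(k,W \right)} + O\right) c{\left(7 - 4,-11 \right)} = \left(\left(6 + 2 \left(-10\right)\right) + 60\right) \left(- \frac{1}{8}\right) = \left(\left(6 - 20\right) + 60\right) \left(- \frac{1}{8}\right) = \left(-14 + 60\right) \left(- \frac{1}{8}\right) = 46 \left(- \frac{1}{8}\right) = - \frac{23}{4}$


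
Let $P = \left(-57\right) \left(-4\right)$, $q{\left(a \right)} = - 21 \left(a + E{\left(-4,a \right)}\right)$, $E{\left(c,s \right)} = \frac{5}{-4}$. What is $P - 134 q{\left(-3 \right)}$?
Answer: $- \frac{23463}{2} \approx -11732.0$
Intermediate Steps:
$E{\left(c,s \right)} = - \frac{5}{4}$ ($E{\left(c,s \right)} = 5 \left(- \frac{1}{4}\right) = - \frac{5}{4}$)
$q{\left(a \right)} = \frac{105}{4} - 21 a$ ($q{\left(a \right)} = - 21 \left(a - \frac{5}{4}\right) = - 21 \left(- \frac{5}{4} + a\right) = \frac{105}{4} - 21 a$)
$P = 228$
$P - 134 q{\left(-3 \right)} = 228 - 134 \left(\frac{105}{4} - -63\right) = 228 - 134 \left(\frac{105}{4} + 63\right) = 228 - \frac{23919}{2} = - \frac{23463}{2}$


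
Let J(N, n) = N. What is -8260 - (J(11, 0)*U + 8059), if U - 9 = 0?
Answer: -16418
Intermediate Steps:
U = 9 (U = 9 + 0 = 9)
-8260 - (J(11, 0)*U + 8059) = -8260 - (11*9 + 8059) = -8260 - (99 + 8059) = -8260 - 1*8158 = -8260 - 8158 = -16418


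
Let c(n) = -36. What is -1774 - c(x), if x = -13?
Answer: -1738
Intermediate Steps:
-1774 - c(x) = -1774 - 1*(-36) = -1774 + 36 = -1738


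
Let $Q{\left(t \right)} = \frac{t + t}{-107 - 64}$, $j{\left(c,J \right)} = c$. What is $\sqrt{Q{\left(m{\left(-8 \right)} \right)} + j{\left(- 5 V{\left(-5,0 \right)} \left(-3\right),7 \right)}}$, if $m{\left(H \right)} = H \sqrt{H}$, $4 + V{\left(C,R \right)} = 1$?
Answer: $\frac{\sqrt{-146205 + 608 i \sqrt{2}}}{57} \approx 0.019726 + 6.7082 i$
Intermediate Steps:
$V{\left(C,R \right)} = -3$ ($V{\left(C,R \right)} = -4 + 1 = -3$)
$m{\left(H \right)} = H^{\frac{3}{2}}$
$Q{\left(t \right)} = - \frac{2 t}{171}$ ($Q{\left(t \right)} = \frac{2 t}{-171} = 2 t \left(- \frac{1}{171}\right) = - \frac{2 t}{171}$)
$\sqrt{Q{\left(m{\left(-8 \right)} \right)} + j{\left(- 5 V{\left(-5,0 \right)} \left(-3\right),7 \right)}} = \sqrt{- \frac{2 \left(-8\right)^{\frac{3}{2}}}{171} + \left(-5\right) \left(-3\right) \left(-3\right)} = \sqrt{- \frac{2 \left(- 16 i \sqrt{2}\right)}{171} + 15 \left(-3\right)} = \sqrt{\frac{32 i \sqrt{2}}{171} - 45} = \sqrt{-45 + \frac{32 i \sqrt{2}}{171}}$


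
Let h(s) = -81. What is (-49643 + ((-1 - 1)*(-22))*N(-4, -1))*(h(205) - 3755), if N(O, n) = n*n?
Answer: 190261764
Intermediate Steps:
N(O, n) = n²
(-49643 + ((-1 - 1)*(-22))*N(-4, -1))*(h(205) - 3755) = (-49643 + ((-1 - 1)*(-22))*(-1)²)*(-81 - 3755) = (-49643 - 2*(-22)*1)*(-3836) = (-49643 + 44*1)*(-3836) = (-49643 + 44)*(-3836) = -49599*(-3836) = 190261764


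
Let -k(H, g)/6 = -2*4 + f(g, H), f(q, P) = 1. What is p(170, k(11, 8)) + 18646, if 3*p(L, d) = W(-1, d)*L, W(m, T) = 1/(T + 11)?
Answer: 2964884/159 ≈ 18647.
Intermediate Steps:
W(m, T) = 1/(11 + T)
k(H, g) = 42 (k(H, g) = -6*(-2*4 + 1) = -6*(-8 + 1) = -6*(-7) = 42)
p(L, d) = L/(3*(11 + d)) (p(L, d) = (L/(11 + d))/3 = L/(3*(11 + d)))
p(170, k(11, 8)) + 18646 = (1/3)*170/(11 + 42) + 18646 = (1/3)*170/53 + 18646 = (1/3)*170*(1/53) + 18646 = 170/159 + 18646 = 2964884/159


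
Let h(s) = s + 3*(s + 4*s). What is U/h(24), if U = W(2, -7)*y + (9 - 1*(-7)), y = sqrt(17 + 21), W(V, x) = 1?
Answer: 1/24 + sqrt(38)/384 ≈ 0.057720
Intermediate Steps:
y = sqrt(38) ≈ 6.1644
h(s) = 16*s (h(s) = s + 3*(5*s) = s + 15*s = 16*s)
U = 16 + sqrt(38) (U = 1*sqrt(38) + (9 - 1*(-7)) = sqrt(38) + (9 + 7) = sqrt(38) + 16 = 16 + sqrt(38) ≈ 22.164)
U/h(24) = (16 + sqrt(38))/((16*24)) = (16 + sqrt(38))/384 = (16 + sqrt(38))*(1/384) = 1/24 + sqrt(38)/384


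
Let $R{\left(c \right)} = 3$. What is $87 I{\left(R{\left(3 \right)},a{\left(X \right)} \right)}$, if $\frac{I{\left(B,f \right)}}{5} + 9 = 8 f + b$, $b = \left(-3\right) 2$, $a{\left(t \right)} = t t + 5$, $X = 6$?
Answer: $136155$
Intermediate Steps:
$a{\left(t \right)} = 5 + t^{2}$ ($a{\left(t \right)} = t^{2} + 5 = 5 + t^{2}$)
$b = -6$
$I{\left(B,f \right)} = -75 + 40 f$ ($I{\left(B,f \right)} = -45 + 5 \left(8 f - 6\right) = -45 + 5 \left(-6 + 8 f\right) = -45 + \left(-30 + 40 f\right) = -75 + 40 f$)
$87 I{\left(R{\left(3 \right)},a{\left(X \right)} \right)} = 87 \left(-75 + 40 \left(5 + 6^{2}\right)\right) = 87 \left(-75 + 40 \left(5 + 36\right)\right) = 87 \left(-75 + 40 \cdot 41\right) = 87 \left(-75 + 1640\right) = 87 \cdot 1565 = 136155$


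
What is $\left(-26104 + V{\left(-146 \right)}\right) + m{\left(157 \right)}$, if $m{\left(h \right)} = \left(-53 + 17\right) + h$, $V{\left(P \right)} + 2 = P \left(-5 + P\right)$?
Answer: $-3939$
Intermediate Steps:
$V{\left(P \right)} = -2 + P \left(-5 + P\right)$
$m{\left(h \right)} = -36 + h$
$\left(-26104 + V{\left(-146 \right)}\right) + m{\left(157 \right)} = \left(-26104 - \left(-728 - 21316\right)\right) + \left(-36 + 157\right) = \left(-26104 + \left(-2 + 21316 + 730\right)\right) + 121 = \left(-26104 + 22044\right) + 121 = -4060 + 121 = -3939$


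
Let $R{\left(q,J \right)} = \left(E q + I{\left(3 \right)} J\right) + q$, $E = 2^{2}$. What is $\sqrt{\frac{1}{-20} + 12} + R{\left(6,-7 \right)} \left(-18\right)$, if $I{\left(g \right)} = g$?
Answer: $-162 + \frac{\sqrt{1195}}{10} \approx -158.54$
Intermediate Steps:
$E = 4$
$R{\left(q,J \right)} = 3 J + 5 q$ ($R{\left(q,J \right)} = \left(4 q + 3 J\right) + q = \left(3 J + 4 q\right) + q = 3 J + 5 q$)
$\sqrt{\frac{1}{-20} + 12} + R{\left(6,-7 \right)} \left(-18\right) = \sqrt{\frac{1}{-20} + 12} + \left(3 \left(-7\right) + 5 \cdot 6\right) \left(-18\right) = \sqrt{- \frac{1}{20} + 12} + \left(-21 + 30\right) \left(-18\right) = \sqrt{\frac{239}{20}} + 9 \left(-18\right) = \frac{\sqrt{1195}}{10} - 162 = -162 + \frac{\sqrt{1195}}{10}$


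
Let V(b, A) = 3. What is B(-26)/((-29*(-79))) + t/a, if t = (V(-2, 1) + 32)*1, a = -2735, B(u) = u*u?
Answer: 353735/1253177 ≈ 0.28227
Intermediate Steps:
B(u) = u**2
t = 35 (t = (3 + 32)*1 = 35*1 = 35)
B(-26)/((-29*(-79))) + t/a = (-26)**2/((-29*(-79))) + 35/(-2735) = 676/2291 + 35*(-1/2735) = 676*(1/2291) - 7/547 = 676/2291 - 7/547 = 353735/1253177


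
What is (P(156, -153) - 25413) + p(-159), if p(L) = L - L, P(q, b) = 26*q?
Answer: -21357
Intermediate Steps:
p(L) = 0
(P(156, -153) - 25413) + p(-159) = (26*156 - 25413) + 0 = (4056 - 25413) + 0 = -21357 + 0 = -21357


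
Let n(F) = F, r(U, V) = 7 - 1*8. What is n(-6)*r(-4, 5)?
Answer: 6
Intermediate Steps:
r(U, V) = -1 (r(U, V) = 7 - 8 = -1)
n(-6)*r(-4, 5) = -6*(-1) = 6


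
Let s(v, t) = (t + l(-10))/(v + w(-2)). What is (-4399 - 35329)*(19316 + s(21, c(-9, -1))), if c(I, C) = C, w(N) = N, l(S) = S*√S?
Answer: -14580295184/19 + 397280*I*√10/19 ≈ -7.6738e+8 + 66122.0*I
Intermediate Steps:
l(S) = S^(3/2)
s(v, t) = (t - 10*I*√10)/(-2 + v) (s(v, t) = (t + (-10)^(3/2))/(v - 2) = (t - 10*I*√10)/(-2 + v))
(-4399 - 35329)*(19316 + s(21, c(-9, -1))) = (-4399 - 35329)*(19316 + (-1 - 10*I*√10)/(-2 + 21)) = -39728*(19316 + (-1 - 10*I*√10)/19) = -39728*(19316 + (-1/19 - 10*I*√10/19)) = -39728*(367003/19 - 10*I*√10/19) = -14580295184/19 + 397280*I*√10/19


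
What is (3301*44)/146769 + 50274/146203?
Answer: 28613773238/21458068107 ≈ 1.3335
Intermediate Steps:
(3301*44)/146769 + 50274/146203 = 145244*(1/146769) + 50274*(1/146203) = 145244/146769 + 50274/146203 = 28613773238/21458068107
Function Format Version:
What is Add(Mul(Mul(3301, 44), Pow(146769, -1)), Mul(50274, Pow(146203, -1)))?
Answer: Rational(28613773238, 21458068107) ≈ 1.3335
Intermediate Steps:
Add(Mul(Mul(3301, 44), Pow(146769, -1)), Mul(50274, Pow(146203, -1))) = Add(Mul(145244, Rational(1, 146769)), Mul(50274, Rational(1, 146203))) = Add(Rational(145244, 146769), Rational(50274, 146203)) = Rational(28613773238, 21458068107)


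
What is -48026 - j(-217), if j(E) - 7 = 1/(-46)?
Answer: -2209517/46 ≈ -48033.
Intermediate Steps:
j(E) = 321/46 (j(E) = 7 + 1/(-46) = 7 - 1/46 = 321/46)
-48026 - j(-217) = -48026 - 1*321/46 = -48026 - 321/46 = -2209517/46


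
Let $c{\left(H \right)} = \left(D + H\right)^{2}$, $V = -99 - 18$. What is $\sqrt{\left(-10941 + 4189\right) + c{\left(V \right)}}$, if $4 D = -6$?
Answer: $\frac{11 \sqrt{241}}{2} \approx 85.383$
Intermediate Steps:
$D = - \frac{3}{2}$ ($D = \frac{1}{4} \left(-6\right) = - \frac{3}{2} \approx -1.5$)
$V = -117$ ($V = -99 - 18 = -117$)
$c{\left(H \right)} = \left(- \frac{3}{2} + H\right)^{2}$
$\sqrt{\left(-10941 + 4189\right) + c{\left(V \right)}} = \sqrt{\left(-10941 + 4189\right) + \frac{\left(-3 + 2 \left(-117\right)\right)^{2}}{4}} = \sqrt{-6752 + \frac{\left(-3 - 234\right)^{2}}{4}} = \sqrt{-6752 + \frac{\left(-237\right)^{2}}{4}} = \sqrt{-6752 + \frac{1}{4} \cdot 56169} = \sqrt{-6752 + \frac{56169}{4}} = \sqrt{\frac{29161}{4}} = \frac{11 \sqrt{241}}{2}$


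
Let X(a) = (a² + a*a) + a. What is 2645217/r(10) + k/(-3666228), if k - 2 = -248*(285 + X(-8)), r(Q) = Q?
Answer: 1212246204482/4582785 ≈ 2.6452e+5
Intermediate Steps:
X(a) = a + 2*a² (X(a) = (a² + a²) + a = 2*a² + a = a + 2*a²)
k = -100438 (k = 2 - 248*(285 - 8*(1 + 2*(-8))) = 2 - 248*(285 - 8*(1 - 16)) = 2 - 248*(285 - 8*(-15)) = 2 - 248*(285 + 120) = 2 - 248*405 = 2 - 100440 = -100438)
2645217/r(10) + k/(-3666228) = 2645217/10 - 100438/(-3666228) = 2645217*(⅒) - 100438*(-1/3666228) = 2645217/10 + 50219/1833114 = 1212246204482/4582785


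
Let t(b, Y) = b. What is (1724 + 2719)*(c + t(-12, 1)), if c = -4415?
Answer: -19669161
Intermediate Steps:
(1724 + 2719)*(c + t(-12, 1)) = (1724 + 2719)*(-4415 - 12) = 4443*(-4427) = -19669161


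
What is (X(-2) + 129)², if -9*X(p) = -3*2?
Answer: 151321/9 ≈ 16813.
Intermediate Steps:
X(p) = ⅔ (X(p) = -(-1)*2/3 = -⅑*(-6) = ⅔)
(X(-2) + 129)² = (⅔ + 129)² = (389/3)² = 151321/9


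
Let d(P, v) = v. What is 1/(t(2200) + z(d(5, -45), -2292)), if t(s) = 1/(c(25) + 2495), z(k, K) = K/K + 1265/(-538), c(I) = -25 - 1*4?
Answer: -331677/448061 ≈ -0.74025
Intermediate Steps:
c(I) = -29 (c(I) = -25 - 4 = -29)
z(k, K) = -727/538 (z(k, K) = 1 + 1265*(-1/538) = 1 - 1265/538 = -727/538)
t(s) = 1/2466 (t(s) = 1/(-29 + 2495) = 1/2466)
1/(t(2200) + z(d(5, -45), -2292)) = 1/(1/2466 - 727/538) = 1/(-448061/331677) = -331677/448061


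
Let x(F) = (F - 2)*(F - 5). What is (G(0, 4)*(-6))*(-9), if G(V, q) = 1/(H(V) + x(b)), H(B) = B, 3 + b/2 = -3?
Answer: 27/119 ≈ 0.22689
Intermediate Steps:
b = -12 (b = -6 + 2*(-3) = -6 - 6 = -12)
x(F) = (-5 + F)*(-2 + F) (x(F) = (-2 + F)*(-5 + F) = (-5 + F)*(-2 + F))
G(V, q) = 1/(238 + V) (G(V, q) = 1/(V + (10 + (-12)**2 - 7*(-12))) = 1/(V + (10 + 144 + 84)) = 1/(V + 238) = 1/(238 + V))
(G(0, 4)*(-6))*(-9) = (-6/(238 + 0))*(-9) = (-6/238)*(-9) = ((1/238)*(-6))*(-9) = -3/119*(-9) = 27/119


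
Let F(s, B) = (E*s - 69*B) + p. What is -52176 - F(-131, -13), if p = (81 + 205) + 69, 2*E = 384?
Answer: -28276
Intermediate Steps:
E = 192 (E = (1/2)*384 = 192)
p = 355 (p = 286 + 69 = 355)
F(s, B) = 355 - 69*B + 192*s (F(s, B) = (192*s - 69*B) + 355 = (-69*B + 192*s) + 355 = 355 - 69*B + 192*s)
-52176 - F(-131, -13) = -52176 - (355 - 69*(-13) + 192*(-131)) = -52176 - (355 + 897 - 25152) = -52176 - 1*(-23900) = -52176 + 23900 = -28276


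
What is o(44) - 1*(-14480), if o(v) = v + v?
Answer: 14568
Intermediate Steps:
o(v) = 2*v
o(44) - 1*(-14480) = 2*44 - 1*(-14480) = 88 + 14480 = 14568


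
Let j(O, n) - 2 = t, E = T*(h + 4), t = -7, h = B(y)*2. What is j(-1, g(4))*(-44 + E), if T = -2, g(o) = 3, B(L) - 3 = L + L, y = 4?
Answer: 480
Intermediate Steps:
B(L) = 3 + 2*L (B(L) = 3 + (L + L) = 3 + 2*L)
h = 22 (h = (3 + 2*4)*2 = (3 + 8)*2 = 11*2 = 22)
E = -52 (E = -2*(22 + 4) = -2*26 = -52)
j(O, n) = -5 (j(O, n) = 2 - 7 = -5)
j(-1, g(4))*(-44 + E) = -5*(-44 - 52) = -5*(-96) = 480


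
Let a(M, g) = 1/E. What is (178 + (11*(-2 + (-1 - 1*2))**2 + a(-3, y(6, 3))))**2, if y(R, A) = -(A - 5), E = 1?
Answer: 206116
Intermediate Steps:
y(R, A) = 5 - A (y(R, A) = -(-5 + A) = 5 - A)
a(M, g) = 1 (a(M, g) = 1/1 = 1)
(178 + (11*(-2 + (-1 - 1*2))**2 + a(-3, y(6, 3))))**2 = (178 + (11*(-2 + (-1 - 1*2))**2 + 1))**2 = (178 + (11*(-2 + (-1 - 2))**2 + 1))**2 = (178 + (11*(-2 - 3)**2 + 1))**2 = (178 + (11*(-5)**2 + 1))**2 = (178 + (11*25 + 1))**2 = (178 + (275 + 1))**2 = (178 + 276)**2 = 454**2 = 206116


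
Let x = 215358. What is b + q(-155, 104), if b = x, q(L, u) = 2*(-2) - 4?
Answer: 215350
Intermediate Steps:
q(L, u) = -8 (q(L, u) = -4 - 4 = -8)
b = 215358
b + q(-155, 104) = 215358 - 8 = 215350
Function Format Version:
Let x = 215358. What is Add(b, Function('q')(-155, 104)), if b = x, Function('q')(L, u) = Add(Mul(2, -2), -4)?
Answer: 215350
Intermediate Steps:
Function('q')(L, u) = -8 (Function('q')(L, u) = Add(-4, -4) = -8)
b = 215358
Add(b, Function('q')(-155, 104)) = Add(215358, -8) = 215350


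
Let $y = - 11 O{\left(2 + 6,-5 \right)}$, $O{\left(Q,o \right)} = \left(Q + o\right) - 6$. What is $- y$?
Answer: $-33$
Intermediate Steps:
$O{\left(Q,o \right)} = -6 + Q + o$ ($O{\left(Q,o \right)} = \left(Q + o\right) - 6 = -6 + Q + o$)
$y = 33$ ($y = - 11 \left(-6 + \left(2 + 6\right) - 5\right) = - 11 \left(-6 + 8 - 5\right) = \left(-11\right) \left(-3\right) = 33$)
$- y = \left(-1\right) 33 = -33$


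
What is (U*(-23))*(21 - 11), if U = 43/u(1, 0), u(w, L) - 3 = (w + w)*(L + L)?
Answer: -9890/3 ≈ -3296.7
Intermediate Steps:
u(w, L) = 3 + 4*L*w (u(w, L) = 3 + (w + w)*(L + L) = 3 + (2*w)*(2*L) = 3 + 4*L*w)
U = 43/3 (U = 43/(3 + 4*0*1) = 43/(3 + 0) = 43/3 ≈ 14.333)
(U*(-23))*(21 - 11) = ((43/3)*(-23))*(21 - 11) = -989/3*10 = -9890/3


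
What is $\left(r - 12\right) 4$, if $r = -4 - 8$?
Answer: $-96$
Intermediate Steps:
$r = -12$ ($r = -4 - 8 = -12$)
$\left(r - 12\right) 4 = \left(-12 - 12\right) 4 = \left(-24\right) 4 = -96$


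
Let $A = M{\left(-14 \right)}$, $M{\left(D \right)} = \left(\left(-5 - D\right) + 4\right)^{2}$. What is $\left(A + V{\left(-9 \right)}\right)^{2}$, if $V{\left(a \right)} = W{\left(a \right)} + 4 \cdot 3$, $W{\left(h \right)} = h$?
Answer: $29584$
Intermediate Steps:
$M{\left(D \right)} = \left(-1 - D\right)^{2}$
$A = 169$ ($A = \left(1 - 14\right)^{2} = \left(-13\right)^{2} = 169$)
$V{\left(a \right)} = 12 + a$ ($V{\left(a \right)} = a + 4 \cdot 3 = a + 12 = 12 + a$)
$\left(A + V{\left(-9 \right)}\right)^{2} = \left(169 + \left(12 - 9\right)\right)^{2} = \left(169 + 3\right)^{2} = 172^{2} = 29584$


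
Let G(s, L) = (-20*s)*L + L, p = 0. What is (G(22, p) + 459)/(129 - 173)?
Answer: -459/44 ≈ -10.432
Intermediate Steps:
G(s, L) = L - 20*L*s (G(s, L) = -20*L*s + L = L - 20*L*s)
(G(22, p) + 459)/(129 - 173) = (0*(1 - 20*22) + 459)/(129 - 173) = (0*(1 - 440) + 459)/(-44) = (0*(-439) + 459)*(-1/44) = (0 + 459)*(-1/44) = 459*(-1/44) = -459/44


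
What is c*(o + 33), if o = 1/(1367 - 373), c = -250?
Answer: -4100375/497 ≈ -8250.3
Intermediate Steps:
o = 1/994 ≈ 0.0010060
c*(o + 33) = -250*(1/994 + 33) = -250*32803/994 = -4100375/497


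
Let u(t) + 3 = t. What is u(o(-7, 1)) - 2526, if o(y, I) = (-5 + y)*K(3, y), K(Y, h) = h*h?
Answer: -3117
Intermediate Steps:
K(Y, h) = h²
o(y, I) = y²*(-5 + y) (o(y, I) = (-5 + y)*y² = y²*(-5 + y))
u(t) = -3 + t
u(o(-7, 1)) - 2526 = (-3 + (-7)²*(-5 - 7)) - 2526 = (-3 + 49*(-12)) - 2526 = (-3 - 588) - 2526 = -591 - 2526 = -3117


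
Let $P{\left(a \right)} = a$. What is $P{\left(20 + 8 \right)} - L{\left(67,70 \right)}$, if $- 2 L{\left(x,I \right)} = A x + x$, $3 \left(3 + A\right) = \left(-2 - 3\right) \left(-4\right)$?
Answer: $\frac{553}{3} \approx 184.33$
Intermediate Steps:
$A = \frac{11}{3}$ ($A = -3 + \frac{\left(-2 - 3\right) \left(-4\right)}{3} = -3 + \frac{\left(-5\right) \left(-4\right)}{3} = -3 + \frac{1}{3} \cdot 20 = -3 + \frac{20}{3} = \frac{11}{3} \approx 3.6667$)
$L{\left(x,I \right)} = - \frac{7 x}{3}$ ($L{\left(x,I \right)} = - \frac{\frac{11 x}{3} + x}{2} = - \frac{\frac{14}{3} x}{2} = - \frac{7 x}{3}$)
$P{\left(20 + 8 \right)} - L{\left(67,70 \right)} = \left(20 + 8\right) - \left(- \frac{7}{3}\right) 67 = 28 - - \frac{469}{3} = 28 + \frac{469}{3} = \frac{553}{3}$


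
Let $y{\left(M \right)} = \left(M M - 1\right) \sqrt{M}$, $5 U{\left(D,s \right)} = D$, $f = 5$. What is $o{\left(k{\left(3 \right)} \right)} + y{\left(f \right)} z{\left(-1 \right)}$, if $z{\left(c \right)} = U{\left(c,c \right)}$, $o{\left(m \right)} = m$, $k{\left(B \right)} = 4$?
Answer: $4 - \frac{24 \sqrt{5}}{5} \approx -6.7331$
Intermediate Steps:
$U{\left(D,s \right)} = \frac{D}{5}$
$y{\left(M \right)} = \sqrt{M} \left(-1 + M^{2}\right)$ ($y{\left(M \right)} = \left(M^{2} - 1\right) \sqrt{M} = \left(-1 + M^{2}\right) \sqrt{M} = \sqrt{M} \left(-1 + M^{2}\right)$)
$z{\left(c \right)} = \frac{c}{5}$
$o{\left(k{\left(3 \right)} \right)} + y{\left(f \right)} z{\left(-1 \right)} = 4 + \sqrt{5} \left(-1 + 5^{2}\right) \frac{1}{5} \left(-1\right) = 4 + \sqrt{5} \left(-1 + 25\right) \left(- \frac{1}{5}\right) = 4 + \sqrt{5} \cdot 24 \left(- \frac{1}{5}\right) = 4 + 24 \sqrt{5} \left(- \frac{1}{5}\right) = 4 - \frac{24 \sqrt{5}}{5}$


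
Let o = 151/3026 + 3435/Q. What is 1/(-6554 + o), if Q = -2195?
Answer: -1328414/8708437929 ≈ -0.00015254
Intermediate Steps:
o = -2012573/1328414 (o = 151/3026 + 3435/(-2195) = 151*(1/3026) + 3435*(-1/2195) = 151/3026 - 687/439 = -2012573/1328414 ≈ -1.5150)
1/(-6554 + o) = 1/(-6554 - 2012573/1328414) = 1/(-8708437929/1328414) = -1328414/8708437929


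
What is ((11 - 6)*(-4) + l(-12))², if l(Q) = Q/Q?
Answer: 361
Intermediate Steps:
l(Q) = 1
((11 - 6)*(-4) + l(-12))² = ((11 - 6)*(-4) + 1)² = (5*(-4) + 1)² = (-20 + 1)² = (-19)² = 361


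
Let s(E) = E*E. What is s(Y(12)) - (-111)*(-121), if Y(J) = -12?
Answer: -13287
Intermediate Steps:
s(E) = E²
s(Y(12)) - (-111)*(-121) = (-12)² - (-111)*(-121) = 144 - 1*13431 = 144 - 13431 = -13287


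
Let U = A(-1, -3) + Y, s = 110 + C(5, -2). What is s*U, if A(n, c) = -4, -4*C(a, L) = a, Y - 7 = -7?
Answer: -435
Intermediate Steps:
Y = 0 (Y = 7 - 7 = 0)
C(a, L) = -a/4
s = 435/4 (s = 110 - ¼*5 = 110 - 5/4 = 435/4 ≈ 108.75)
U = -4 (U = -4 + 0 = -4)
s*U = (435/4)*(-4) = -435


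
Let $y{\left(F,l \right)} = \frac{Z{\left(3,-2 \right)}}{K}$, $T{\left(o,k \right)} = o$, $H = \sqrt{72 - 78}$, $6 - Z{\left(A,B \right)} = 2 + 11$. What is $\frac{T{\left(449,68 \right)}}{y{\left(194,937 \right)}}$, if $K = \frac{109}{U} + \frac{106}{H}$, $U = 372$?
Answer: $- \frac{48941}{2604} + \frac{23797 i \sqrt{6}}{21} \approx -18.795 + 2775.7 i$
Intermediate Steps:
$Z{\left(A,B \right)} = -7$ ($Z{\left(A,B \right)} = 6 - \left(2 + 11\right) = 6 - 13 = -7$)
$H = i \sqrt{6}$ ($H = \sqrt{-6} = i \sqrt{6} \approx 2.4495 i$)
$K = \frac{109}{372} - \frac{53 i \sqrt{6}}{3}$ ($K = \frac{109}{372} + \frac{106}{i \sqrt{6}} = 109 \cdot \frac{1}{372} + 106 \left(- \frac{i \sqrt{6}}{6}\right) = \frac{109}{372} - \frac{53 i \sqrt{6}}{3} \approx 0.29301 - 43.274 i$)
$y{\left(F,l \right)} = - \frac{7}{\frac{109}{372} - \frac{53 i \sqrt{6}}{3}}$
$\frac{T{\left(449,68 \right)}}{y{\left(194,937 \right)}} = \frac{449}{- \frac{283836}{259158985} - \frac{17113488 i \sqrt{6}}{259158985}}$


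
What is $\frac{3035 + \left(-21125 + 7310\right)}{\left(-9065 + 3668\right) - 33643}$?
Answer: $\frac{539}{1952} \approx 0.27613$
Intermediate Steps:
$\frac{3035 + \left(-21125 + 7310\right)}{\left(-9065 + 3668\right) - 33643} = \frac{3035 - 13815}{-5397 - 33643} = - \frac{10780}{-39040} = \left(-10780\right) \left(- \frac{1}{39040}\right) = \frac{539}{1952}$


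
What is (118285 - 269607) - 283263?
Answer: -434585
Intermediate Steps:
(118285 - 269607) - 283263 = -151322 - 283263 = -434585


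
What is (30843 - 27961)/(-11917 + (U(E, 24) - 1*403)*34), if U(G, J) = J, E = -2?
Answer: -2882/24803 ≈ -0.11620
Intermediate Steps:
(30843 - 27961)/(-11917 + (U(E, 24) - 1*403)*34) = (30843 - 27961)/(-11917 + (24 - 1*403)*34) = 2882/(-11917 + (24 - 403)*34) = 2882/(-11917 - 379*34) = 2882/(-11917 - 12886) = 2882/(-24803) = 2882*(-1/24803) = -2882/24803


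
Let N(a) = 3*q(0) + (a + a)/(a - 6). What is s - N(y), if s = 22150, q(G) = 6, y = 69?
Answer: 464726/21 ≈ 22130.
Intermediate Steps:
N(a) = 18 + 2*a/(-6 + a) (N(a) = 3*6 + (a + a)/(a - 6) = 18 + (2*a)/(-6 + a) = 18 + 2*a/(-6 + a))
s - N(y) = 22150 - 4*(-27 + 5*69)/(-6 + 69) = 22150 - 4*(-27 + 345)/63 = 22150 - 4*318/63 = 22150 - 1*424/21 = 22150 - 424/21 = 464726/21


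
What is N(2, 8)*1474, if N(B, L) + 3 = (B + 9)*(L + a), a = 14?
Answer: 352286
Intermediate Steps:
N(B, L) = -3 + (9 + B)*(14 + L) (N(B, L) = -3 + (B + 9)*(L + 14) = -3 + (9 + B)*(14 + L))
N(2, 8)*1474 = (123 + 9*8 + 14*2 + 2*8)*1474 = (123 + 72 + 28 + 16)*1474 = 239*1474 = 352286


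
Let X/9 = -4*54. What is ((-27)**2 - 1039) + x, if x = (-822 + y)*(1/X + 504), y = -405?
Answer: -400928855/648 ≈ -6.1872e+5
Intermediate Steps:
X = -1944 (X = 9*(-4*54) = 9*(-216) = -1944)
x = -400727975/648 (x = (-822 - 405)*(1/(-1944) + 504) = -1227*(-1/1944 + 504) = -1227*979775/1944 = -400727975/648 ≈ -6.1841e+5)
((-27)**2 - 1039) + x = ((-27)**2 - 1039) - 400727975/648 = (729 - 1039) - 400727975/648 = -310 - 400727975/648 = -400928855/648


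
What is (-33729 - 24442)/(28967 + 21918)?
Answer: -58171/50885 ≈ -1.1432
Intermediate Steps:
(-33729 - 24442)/(28967 + 21918) = -58171/50885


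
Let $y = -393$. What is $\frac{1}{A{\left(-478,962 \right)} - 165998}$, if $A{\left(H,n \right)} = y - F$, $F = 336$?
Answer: $- \frac{1}{166727} \approx -5.9978 \cdot 10^{-6}$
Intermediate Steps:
$A{\left(H,n \right)} = -729$ ($A{\left(H,n \right)} = -393 - 336 = -729$)
$\frac{1}{A{\left(-478,962 \right)} - 165998} = \frac{1}{-729 - 165998} = \frac{1}{-166727} = - \frac{1}{166727}$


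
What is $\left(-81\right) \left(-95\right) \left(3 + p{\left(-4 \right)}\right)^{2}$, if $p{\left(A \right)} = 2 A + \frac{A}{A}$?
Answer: $123120$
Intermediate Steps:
$p{\left(A \right)} = 1 + 2 A$ ($p{\left(A \right)} = 2 A + 1 = 1 + 2 A$)
$\left(-81\right) \left(-95\right) \left(3 + p{\left(-4 \right)}\right)^{2} = \left(-81\right) \left(-95\right) \left(3 + \left(1 + 2 \left(-4\right)\right)\right)^{2} = 7695 \left(3 + \left(1 - 8\right)\right)^{2} = 7695 \left(3 - 7\right)^{2} = 7695 \left(-4\right)^{2} = 7695 \cdot 16 = 123120$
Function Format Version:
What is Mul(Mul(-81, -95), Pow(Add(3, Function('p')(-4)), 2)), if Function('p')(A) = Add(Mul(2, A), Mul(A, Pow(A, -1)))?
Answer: 123120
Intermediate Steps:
Function('p')(A) = Add(1, Mul(2, A)) (Function('p')(A) = Add(Mul(2, A), 1) = Add(1, Mul(2, A)))
Mul(Mul(-81, -95), Pow(Add(3, Function('p')(-4)), 2)) = Mul(Mul(-81, -95), Pow(Add(3, Add(1, Mul(2, -4))), 2)) = Mul(7695, Pow(Add(3, Add(1, -8)), 2)) = Mul(7695, Pow(Add(3, -7), 2)) = Mul(7695, Pow(-4, 2)) = Mul(7695, 16) = 123120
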